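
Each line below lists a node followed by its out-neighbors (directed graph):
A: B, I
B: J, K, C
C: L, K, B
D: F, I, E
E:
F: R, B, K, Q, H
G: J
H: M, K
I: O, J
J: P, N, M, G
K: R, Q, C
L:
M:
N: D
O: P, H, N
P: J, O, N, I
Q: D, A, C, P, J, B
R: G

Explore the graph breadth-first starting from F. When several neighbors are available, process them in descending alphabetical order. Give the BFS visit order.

F, R, Q, K, H, B, G, P, J, D, C, A, M, O, N, I, E, L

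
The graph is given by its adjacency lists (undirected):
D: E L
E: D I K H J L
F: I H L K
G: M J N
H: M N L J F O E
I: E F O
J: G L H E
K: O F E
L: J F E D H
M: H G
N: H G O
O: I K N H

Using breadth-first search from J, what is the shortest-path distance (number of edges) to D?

2

Level 0: J
Level 1: E, G, H, L
Level 2: D, F, I, K, M, N, O
D first appears at level 2.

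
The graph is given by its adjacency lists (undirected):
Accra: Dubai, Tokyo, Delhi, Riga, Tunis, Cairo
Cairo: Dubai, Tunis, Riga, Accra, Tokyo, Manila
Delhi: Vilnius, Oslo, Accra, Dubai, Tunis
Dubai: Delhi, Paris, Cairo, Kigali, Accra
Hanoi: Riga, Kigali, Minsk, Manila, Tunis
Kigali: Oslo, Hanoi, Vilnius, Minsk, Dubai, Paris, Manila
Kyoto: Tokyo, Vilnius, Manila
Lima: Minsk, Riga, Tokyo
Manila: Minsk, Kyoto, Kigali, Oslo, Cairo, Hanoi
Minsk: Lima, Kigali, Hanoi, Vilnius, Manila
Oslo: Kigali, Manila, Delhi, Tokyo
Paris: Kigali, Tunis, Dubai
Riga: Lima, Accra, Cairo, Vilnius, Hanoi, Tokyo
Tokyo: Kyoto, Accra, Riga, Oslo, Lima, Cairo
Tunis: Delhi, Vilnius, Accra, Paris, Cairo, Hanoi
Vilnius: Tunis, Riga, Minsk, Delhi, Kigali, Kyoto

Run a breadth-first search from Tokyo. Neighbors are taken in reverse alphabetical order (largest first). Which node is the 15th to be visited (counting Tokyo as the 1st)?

Visit Tokyo; enqueue Riga, Oslo, Lima, Kyoto, Cairo, Accra → queue [Riga, Oslo, Lima, Kyoto, Cairo, Accra]
Visit Riga; enqueue Vilnius, Hanoi → queue [Oslo, Lima, Kyoto, Cairo, Accra, Vilnius, Hanoi]
Visit Oslo; enqueue Manila, Kigali, Delhi → queue [Lima, Kyoto, Cairo, Accra, Vilnius, Hanoi, Manila, Kigali, Delhi]
Visit Lima; enqueue Minsk → queue [Kyoto, Cairo, Accra, Vilnius, Hanoi, Manila, Kigali, Delhi, Minsk]
Visit Kyoto → queue [Cairo, Accra, Vilnius, Hanoi, Manila, Kigali, Delhi, Minsk]
Visit Cairo; enqueue Tunis, Dubai → queue [Accra, Vilnius, Hanoi, Manila, Kigali, Delhi, Minsk, Tunis, Dubai]
Visit Accra → queue [Vilnius, Hanoi, Manila, Kigali, Delhi, Minsk, Tunis, Dubai]
Visit Vilnius → queue [Hanoi, Manila, Kigali, Delhi, Minsk, Tunis, Dubai]
Visit Hanoi → queue [Manila, Kigali, Delhi, Minsk, Tunis, Dubai]
Visit Manila → queue [Kigali, Delhi, Minsk, Tunis, Dubai]
Visit Kigali; enqueue Paris → queue [Delhi, Minsk, Tunis, Dubai, Paris]
Visit Delhi → queue [Minsk, Tunis, Dubai, Paris]
Visit Minsk → queue [Tunis, Dubai, Paris]
Visit Tunis → queue [Dubai, Paris]
Visit Dubai → queue [Paris]
Visit Paris → queue []

Visit order: Tokyo, Riga, Oslo, Lima, Kyoto, Cairo, Accra, Vilnius, Hanoi, Manila, Kigali, Delhi, Minsk, Tunis, Dubai, Paris

Dubai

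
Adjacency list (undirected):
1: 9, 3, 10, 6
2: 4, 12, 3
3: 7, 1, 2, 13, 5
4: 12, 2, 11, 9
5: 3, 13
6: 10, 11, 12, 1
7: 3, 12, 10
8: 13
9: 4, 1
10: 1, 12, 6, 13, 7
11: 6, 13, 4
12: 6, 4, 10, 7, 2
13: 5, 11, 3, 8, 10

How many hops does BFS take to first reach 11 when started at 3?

2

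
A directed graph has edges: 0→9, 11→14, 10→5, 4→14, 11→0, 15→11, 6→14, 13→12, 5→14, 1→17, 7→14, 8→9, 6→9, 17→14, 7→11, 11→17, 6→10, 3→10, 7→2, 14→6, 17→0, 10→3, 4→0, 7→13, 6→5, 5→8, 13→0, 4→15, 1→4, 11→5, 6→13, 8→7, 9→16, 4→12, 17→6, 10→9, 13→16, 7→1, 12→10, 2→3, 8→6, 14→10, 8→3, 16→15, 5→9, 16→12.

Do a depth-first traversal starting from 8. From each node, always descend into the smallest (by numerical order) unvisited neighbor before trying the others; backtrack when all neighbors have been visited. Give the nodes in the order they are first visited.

Visit 8
8 → 3
3 → 10
10 → 5
5 → 9
9 → 16
16 → 12
16 → 15
15 → 11
11 → 0
11 → 14
14 → 6
6 → 13
11 → 17
8 → 7
7 → 1
1 → 4
7 → 2

8, 3, 10, 5, 9, 16, 12, 15, 11, 0, 14, 6, 13, 17, 7, 1, 4, 2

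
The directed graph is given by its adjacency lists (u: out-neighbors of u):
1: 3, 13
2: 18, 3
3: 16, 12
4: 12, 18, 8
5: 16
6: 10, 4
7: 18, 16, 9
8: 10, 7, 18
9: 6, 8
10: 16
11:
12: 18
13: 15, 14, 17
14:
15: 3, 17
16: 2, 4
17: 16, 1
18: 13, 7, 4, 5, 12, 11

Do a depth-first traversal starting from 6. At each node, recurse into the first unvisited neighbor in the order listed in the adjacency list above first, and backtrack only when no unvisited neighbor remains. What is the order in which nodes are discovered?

6 -> 10 -> 16 -> 2 -> 18 -> 13 -> 15 -> 3 -> 12 -> 17 -> 1 -> 14 -> 7 -> 9 -> 8 -> 4 -> 5 -> 11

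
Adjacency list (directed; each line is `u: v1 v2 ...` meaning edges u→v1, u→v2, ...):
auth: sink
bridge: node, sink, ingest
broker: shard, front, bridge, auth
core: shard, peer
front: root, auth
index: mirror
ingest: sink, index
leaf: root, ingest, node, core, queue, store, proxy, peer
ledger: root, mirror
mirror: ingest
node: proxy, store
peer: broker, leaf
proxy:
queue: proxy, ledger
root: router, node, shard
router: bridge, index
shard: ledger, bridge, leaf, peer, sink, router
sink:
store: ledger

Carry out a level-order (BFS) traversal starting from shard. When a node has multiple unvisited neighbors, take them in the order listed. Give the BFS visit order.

Visit shard; enqueue ledger, bridge, leaf, peer, sink, router → queue [ledger, bridge, leaf, peer, sink, router]
Visit ledger; enqueue root, mirror → queue [bridge, leaf, peer, sink, router, root, mirror]
Visit bridge; enqueue node, ingest → queue [leaf, peer, sink, router, root, mirror, node, ingest]
Visit leaf; enqueue core, queue, store, proxy → queue [peer, sink, router, root, mirror, node, ingest, core, queue, store, proxy]
Visit peer; enqueue broker → queue [sink, router, root, mirror, node, ingest, core, queue, store, proxy, broker]
Visit sink → queue [router, root, mirror, node, ingest, core, queue, store, proxy, broker]
Visit router; enqueue index → queue [root, mirror, node, ingest, core, queue, store, proxy, broker, index]
Visit root → queue [mirror, node, ingest, core, queue, store, proxy, broker, index]
Visit mirror → queue [node, ingest, core, queue, store, proxy, broker, index]
Visit node → queue [ingest, core, queue, store, proxy, broker, index]
Visit ingest → queue [core, queue, store, proxy, broker, index]
Visit core → queue [queue, store, proxy, broker, index]
Visit queue → queue [store, proxy, broker, index]
Visit store → queue [proxy, broker, index]
Visit proxy → queue [broker, index]
Visit broker; enqueue front, auth → queue [index, front, auth]
Visit index → queue [front, auth]
Visit front → queue [auth]
Visit auth → queue []

shard ledger bridge leaf peer sink router root mirror node ingest core queue store proxy broker index front auth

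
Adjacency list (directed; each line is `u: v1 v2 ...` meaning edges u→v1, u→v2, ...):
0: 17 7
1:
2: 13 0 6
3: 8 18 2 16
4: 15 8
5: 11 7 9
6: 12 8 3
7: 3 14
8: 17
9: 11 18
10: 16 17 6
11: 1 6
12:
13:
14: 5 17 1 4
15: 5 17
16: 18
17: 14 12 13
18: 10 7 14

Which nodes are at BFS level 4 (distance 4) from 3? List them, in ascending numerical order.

Level 0: 3
Level 1: 2, 8, 16, 18
Level 2: 0, 6, 7, 10, 13, 14, 17
Level 3: 1, 4, 5, 12
Level 4: 9, 11, 15

9, 11, 15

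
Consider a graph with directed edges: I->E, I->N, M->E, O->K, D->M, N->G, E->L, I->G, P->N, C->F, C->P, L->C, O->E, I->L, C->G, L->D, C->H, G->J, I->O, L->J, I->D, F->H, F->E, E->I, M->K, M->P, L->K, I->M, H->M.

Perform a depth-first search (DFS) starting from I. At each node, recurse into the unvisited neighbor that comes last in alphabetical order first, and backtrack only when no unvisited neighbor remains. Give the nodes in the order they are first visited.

Visit I
I → O
O → K
O → E
E → L
L → J
L → D
D → M
M → P
P → N
N → G
L → C
C → H
C → F

I, O, K, E, L, J, D, M, P, N, G, C, H, F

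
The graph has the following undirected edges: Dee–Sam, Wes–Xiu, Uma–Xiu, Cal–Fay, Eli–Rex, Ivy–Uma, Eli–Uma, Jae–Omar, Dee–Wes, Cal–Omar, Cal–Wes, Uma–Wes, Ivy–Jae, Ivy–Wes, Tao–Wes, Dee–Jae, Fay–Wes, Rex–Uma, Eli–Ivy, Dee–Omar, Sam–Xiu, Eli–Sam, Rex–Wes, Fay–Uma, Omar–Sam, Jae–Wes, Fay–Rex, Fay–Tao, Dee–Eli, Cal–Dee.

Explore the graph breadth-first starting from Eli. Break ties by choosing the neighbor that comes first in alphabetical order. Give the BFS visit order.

Eli, Dee, Ivy, Rex, Sam, Uma, Cal, Jae, Omar, Wes, Fay, Xiu, Tao

Visit Eli; enqueue Dee, Ivy, Rex, Sam, Uma → queue [Dee, Ivy, Rex, Sam, Uma]
Visit Dee; enqueue Cal, Jae, Omar, Wes → queue [Ivy, Rex, Sam, Uma, Cal, Jae, Omar, Wes]
Visit Ivy → queue [Rex, Sam, Uma, Cal, Jae, Omar, Wes]
Visit Rex; enqueue Fay → queue [Sam, Uma, Cal, Jae, Omar, Wes, Fay]
Visit Sam; enqueue Xiu → queue [Uma, Cal, Jae, Omar, Wes, Fay, Xiu]
Visit Uma → queue [Cal, Jae, Omar, Wes, Fay, Xiu]
Visit Cal → queue [Jae, Omar, Wes, Fay, Xiu]
Visit Jae → queue [Omar, Wes, Fay, Xiu]
Visit Omar → queue [Wes, Fay, Xiu]
Visit Wes; enqueue Tao → queue [Fay, Xiu, Tao]
Visit Fay → queue [Xiu, Tao]
Visit Xiu → queue [Tao]
Visit Tao → queue []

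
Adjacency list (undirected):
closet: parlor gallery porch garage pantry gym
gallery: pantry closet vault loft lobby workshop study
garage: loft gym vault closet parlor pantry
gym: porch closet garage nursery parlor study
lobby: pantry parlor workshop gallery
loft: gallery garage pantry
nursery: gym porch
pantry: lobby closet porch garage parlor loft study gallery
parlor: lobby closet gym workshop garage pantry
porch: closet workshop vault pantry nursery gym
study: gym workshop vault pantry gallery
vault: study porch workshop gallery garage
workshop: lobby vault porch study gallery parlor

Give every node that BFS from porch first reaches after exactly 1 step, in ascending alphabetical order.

Level 0: porch
Level 1: closet, gym, nursery, pantry, vault, workshop
Level 2: gallery, garage, lobby, loft, parlor, study

closet, gym, nursery, pantry, vault, workshop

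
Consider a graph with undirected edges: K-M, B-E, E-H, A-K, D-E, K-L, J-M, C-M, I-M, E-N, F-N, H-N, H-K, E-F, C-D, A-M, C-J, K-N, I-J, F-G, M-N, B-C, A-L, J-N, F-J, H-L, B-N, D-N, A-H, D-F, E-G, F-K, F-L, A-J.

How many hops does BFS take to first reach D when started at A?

3

Level 0: A
Level 1: H, J, K, L, M
Level 2: C, E, F, I, N
Level 3: B, D, G
D first appears at level 3.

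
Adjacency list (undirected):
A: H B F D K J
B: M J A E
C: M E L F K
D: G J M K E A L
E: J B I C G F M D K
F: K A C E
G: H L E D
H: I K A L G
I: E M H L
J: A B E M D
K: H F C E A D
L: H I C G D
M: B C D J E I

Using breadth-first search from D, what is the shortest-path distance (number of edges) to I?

Level 0: D
Level 1: A, E, G, J, K, L, M
Level 2: B, C, F, H, I
I first appears at level 2.

2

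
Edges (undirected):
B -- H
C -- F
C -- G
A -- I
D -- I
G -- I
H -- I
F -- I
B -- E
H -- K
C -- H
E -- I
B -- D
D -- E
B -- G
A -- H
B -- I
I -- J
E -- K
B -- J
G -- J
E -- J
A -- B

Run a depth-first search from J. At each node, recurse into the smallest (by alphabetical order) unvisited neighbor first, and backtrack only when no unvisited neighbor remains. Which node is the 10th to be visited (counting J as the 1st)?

K

Visit J
J → B
B → A
A → H
H → C
C → F
F → I
I → D
D → E
E → K
I → G

Visit order: J, B, A, H, C, F, I, D, E, K, G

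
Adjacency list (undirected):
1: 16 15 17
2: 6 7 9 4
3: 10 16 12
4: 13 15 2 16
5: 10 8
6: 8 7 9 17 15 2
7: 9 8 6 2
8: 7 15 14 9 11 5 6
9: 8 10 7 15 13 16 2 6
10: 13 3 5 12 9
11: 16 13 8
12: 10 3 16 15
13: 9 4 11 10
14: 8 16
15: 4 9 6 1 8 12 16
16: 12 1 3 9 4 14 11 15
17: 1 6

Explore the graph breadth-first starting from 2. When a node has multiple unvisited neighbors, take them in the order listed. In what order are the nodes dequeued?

2, 6, 7, 9, 4, 8, 17, 15, 10, 13, 16, 14, 11, 5, 1, 12, 3

Visit 2; enqueue 6, 7, 9, 4 → queue [6, 7, 9, 4]
Visit 6; enqueue 8, 17, 15 → queue [7, 9, 4, 8, 17, 15]
Visit 7 → queue [9, 4, 8, 17, 15]
Visit 9; enqueue 10, 13, 16 → queue [4, 8, 17, 15, 10, 13, 16]
Visit 4 → queue [8, 17, 15, 10, 13, 16]
Visit 8; enqueue 14, 11, 5 → queue [17, 15, 10, 13, 16, 14, 11, 5]
Visit 17; enqueue 1 → queue [15, 10, 13, 16, 14, 11, 5, 1]
Visit 15; enqueue 12 → queue [10, 13, 16, 14, 11, 5, 1, 12]
Visit 10; enqueue 3 → queue [13, 16, 14, 11, 5, 1, 12, 3]
Visit 13 → queue [16, 14, 11, 5, 1, 12, 3]
Visit 16 → queue [14, 11, 5, 1, 12, 3]
Visit 14 → queue [11, 5, 1, 12, 3]
Visit 11 → queue [5, 1, 12, 3]
Visit 5 → queue [1, 12, 3]
Visit 1 → queue [12, 3]
Visit 12 → queue [3]
Visit 3 → queue []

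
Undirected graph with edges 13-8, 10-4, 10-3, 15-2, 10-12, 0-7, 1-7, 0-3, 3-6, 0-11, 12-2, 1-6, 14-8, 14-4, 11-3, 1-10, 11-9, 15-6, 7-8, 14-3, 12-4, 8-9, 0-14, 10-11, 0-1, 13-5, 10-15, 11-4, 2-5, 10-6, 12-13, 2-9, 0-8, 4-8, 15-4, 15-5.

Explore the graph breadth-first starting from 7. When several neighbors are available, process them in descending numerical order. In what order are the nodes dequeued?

7, 8, 1, 0, 14, 13, 9, 4, 10, 6, 11, 3, 12, 5, 2, 15

Visit 7; enqueue 8, 1, 0 → queue [8, 1, 0]
Visit 8; enqueue 14, 13, 9, 4 → queue [1, 0, 14, 13, 9, 4]
Visit 1; enqueue 10, 6 → queue [0, 14, 13, 9, 4, 10, 6]
Visit 0; enqueue 11, 3 → queue [14, 13, 9, 4, 10, 6, 11, 3]
Visit 14 → queue [13, 9, 4, 10, 6, 11, 3]
Visit 13; enqueue 12, 5 → queue [9, 4, 10, 6, 11, 3, 12, 5]
Visit 9; enqueue 2 → queue [4, 10, 6, 11, 3, 12, 5, 2]
Visit 4; enqueue 15 → queue [10, 6, 11, 3, 12, 5, 2, 15]
Visit 10 → queue [6, 11, 3, 12, 5, 2, 15]
Visit 6 → queue [11, 3, 12, 5, 2, 15]
Visit 11 → queue [3, 12, 5, 2, 15]
Visit 3 → queue [12, 5, 2, 15]
Visit 12 → queue [5, 2, 15]
Visit 5 → queue [2, 15]
Visit 2 → queue [15]
Visit 15 → queue []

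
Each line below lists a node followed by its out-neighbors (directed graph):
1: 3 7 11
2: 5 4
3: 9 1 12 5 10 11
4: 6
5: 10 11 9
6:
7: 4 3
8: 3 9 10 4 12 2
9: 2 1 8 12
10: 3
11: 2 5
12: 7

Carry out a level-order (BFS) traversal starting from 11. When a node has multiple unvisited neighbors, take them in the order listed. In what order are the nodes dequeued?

11 → 2 → 5 → 4 → 10 → 9 → 6 → 3 → 1 → 8 → 12 → 7

Visit 11; enqueue 2, 5 → queue [2, 5]
Visit 2; enqueue 4 → queue [5, 4]
Visit 5; enqueue 10, 9 → queue [4, 10, 9]
Visit 4; enqueue 6 → queue [10, 9, 6]
Visit 10; enqueue 3 → queue [9, 6, 3]
Visit 9; enqueue 1, 8, 12 → queue [6, 3, 1, 8, 12]
Visit 6 → queue [3, 1, 8, 12]
Visit 3 → queue [1, 8, 12]
Visit 1; enqueue 7 → queue [8, 12, 7]
Visit 8 → queue [12, 7]
Visit 12 → queue [7]
Visit 7 → queue []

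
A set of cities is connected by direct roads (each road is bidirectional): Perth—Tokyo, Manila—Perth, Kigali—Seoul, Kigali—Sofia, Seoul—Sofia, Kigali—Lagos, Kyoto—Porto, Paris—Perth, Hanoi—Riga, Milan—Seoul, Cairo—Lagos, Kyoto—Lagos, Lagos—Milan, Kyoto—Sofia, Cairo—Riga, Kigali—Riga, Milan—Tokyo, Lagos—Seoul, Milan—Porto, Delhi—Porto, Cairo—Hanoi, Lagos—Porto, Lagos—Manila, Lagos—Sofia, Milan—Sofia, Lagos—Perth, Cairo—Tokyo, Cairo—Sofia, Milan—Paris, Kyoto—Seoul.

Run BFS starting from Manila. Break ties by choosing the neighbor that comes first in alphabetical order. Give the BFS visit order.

Visit Manila; enqueue Lagos, Perth → queue [Lagos, Perth]
Visit Lagos; enqueue Cairo, Kigali, Kyoto, Milan, Porto, Seoul, Sofia → queue [Perth, Cairo, Kigali, Kyoto, Milan, Porto, Seoul, Sofia]
Visit Perth; enqueue Paris, Tokyo → queue [Cairo, Kigali, Kyoto, Milan, Porto, Seoul, Sofia, Paris, Tokyo]
Visit Cairo; enqueue Hanoi, Riga → queue [Kigali, Kyoto, Milan, Porto, Seoul, Sofia, Paris, Tokyo, Hanoi, Riga]
Visit Kigali → queue [Kyoto, Milan, Porto, Seoul, Sofia, Paris, Tokyo, Hanoi, Riga]
Visit Kyoto → queue [Milan, Porto, Seoul, Sofia, Paris, Tokyo, Hanoi, Riga]
Visit Milan → queue [Porto, Seoul, Sofia, Paris, Tokyo, Hanoi, Riga]
Visit Porto; enqueue Delhi → queue [Seoul, Sofia, Paris, Tokyo, Hanoi, Riga, Delhi]
Visit Seoul → queue [Sofia, Paris, Tokyo, Hanoi, Riga, Delhi]
Visit Sofia → queue [Paris, Tokyo, Hanoi, Riga, Delhi]
Visit Paris → queue [Tokyo, Hanoi, Riga, Delhi]
Visit Tokyo → queue [Hanoi, Riga, Delhi]
Visit Hanoi → queue [Riga, Delhi]
Visit Riga → queue [Delhi]
Visit Delhi → queue []

Manila → Lagos → Perth → Cairo → Kigali → Kyoto → Milan → Porto → Seoul → Sofia → Paris → Tokyo → Hanoi → Riga → Delhi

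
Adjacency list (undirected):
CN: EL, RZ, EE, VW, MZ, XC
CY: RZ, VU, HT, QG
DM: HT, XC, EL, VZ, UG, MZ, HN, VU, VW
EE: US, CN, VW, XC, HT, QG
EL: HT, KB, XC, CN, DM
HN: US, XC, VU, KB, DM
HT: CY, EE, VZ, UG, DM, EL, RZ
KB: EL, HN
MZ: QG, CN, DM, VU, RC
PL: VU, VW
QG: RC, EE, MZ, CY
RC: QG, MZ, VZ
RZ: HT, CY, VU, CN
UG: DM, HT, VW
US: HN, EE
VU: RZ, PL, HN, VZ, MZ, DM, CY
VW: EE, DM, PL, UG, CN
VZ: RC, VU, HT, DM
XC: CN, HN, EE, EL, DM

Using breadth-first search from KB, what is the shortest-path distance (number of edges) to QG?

4

Level 0: KB
Level 1: EL, HN
Level 2: CN, DM, HT, US, VU, XC
Level 3: CY, EE, MZ, PL, RZ, UG, VW, VZ
Level 4: QG, RC
QG first appears at level 4.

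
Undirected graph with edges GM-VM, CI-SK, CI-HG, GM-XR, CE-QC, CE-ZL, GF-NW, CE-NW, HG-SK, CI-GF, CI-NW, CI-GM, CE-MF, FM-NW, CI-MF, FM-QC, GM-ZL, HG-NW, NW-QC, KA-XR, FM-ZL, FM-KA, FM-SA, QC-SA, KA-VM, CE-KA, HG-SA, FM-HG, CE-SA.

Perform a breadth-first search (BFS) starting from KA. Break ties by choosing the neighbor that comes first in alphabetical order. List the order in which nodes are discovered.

KA, CE, FM, VM, XR, MF, NW, QC, SA, ZL, HG, GM, CI, GF, SK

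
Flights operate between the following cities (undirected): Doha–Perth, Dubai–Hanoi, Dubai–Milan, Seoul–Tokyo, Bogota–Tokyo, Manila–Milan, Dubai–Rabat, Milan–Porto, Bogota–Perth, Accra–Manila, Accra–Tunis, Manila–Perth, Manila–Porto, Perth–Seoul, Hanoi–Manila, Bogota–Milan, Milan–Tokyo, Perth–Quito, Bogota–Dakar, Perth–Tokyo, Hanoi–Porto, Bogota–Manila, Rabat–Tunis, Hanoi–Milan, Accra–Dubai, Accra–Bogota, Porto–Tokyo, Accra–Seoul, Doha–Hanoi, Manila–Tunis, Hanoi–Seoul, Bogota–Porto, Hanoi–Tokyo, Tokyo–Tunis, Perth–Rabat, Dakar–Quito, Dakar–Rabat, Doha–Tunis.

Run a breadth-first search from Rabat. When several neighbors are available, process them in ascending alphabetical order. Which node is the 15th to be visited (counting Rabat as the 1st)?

Visit Rabat; enqueue Dakar, Dubai, Perth, Tunis → queue [Dakar, Dubai, Perth, Tunis]
Visit Dakar; enqueue Bogota, Quito → queue [Dubai, Perth, Tunis, Bogota, Quito]
Visit Dubai; enqueue Accra, Hanoi, Milan → queue [Perth, Tunis, Bogota, Quito, Accra, Hanoi, Milan]
Visit Perth; enqueue Doha, Manila, Seoul, Tokyo → queue [Tunis, Bogota, Quito, Accra, Hanoi, Milan, Doha, Manila, Seoul, Tokyo]
Visit Tunis → queue [Bogota, Quito, Accra, Hanoi, Milan, Doha, Manila, Seoul, Tokyo]
Visit Bogota; enqueue Porto → queue [Quito, Accra, Hanoi, Milan, Doha, Manila, Seoul, Tokyo, Porto]
Visit Quito → queue [Accra, Hanoi, Milan, Doha, Manila, Seoul, Tokyo, Porto]
Visit Accra → queue [Hanoi, Milan, Doha, Manila, Seoul, Tokyo, Porto]
Visit Hanoi → queue [Milan, Doha, Manila, Seoul, Tokyo, Porto]
Visit Milan → queue [Doha, Manila, Seoul, Tokyo, Porto]
Visit Doha → queue [Manila, Seoul, Tokyo, Porto]
Visit Manila → queue [Seoul, Tokyo, Porto]
Visit Seoul → queue [Tokyo, Porto]
Visit Tokyo → queue [Porto]
Visit Porto → queue []

Visit order: Rabat, Dakar, Dubai, Perth, Tunis, Bogota, Quito, Accra, Hanoi, Milan, Doha, Manila, Seoul, Tokyo, Porto

Porto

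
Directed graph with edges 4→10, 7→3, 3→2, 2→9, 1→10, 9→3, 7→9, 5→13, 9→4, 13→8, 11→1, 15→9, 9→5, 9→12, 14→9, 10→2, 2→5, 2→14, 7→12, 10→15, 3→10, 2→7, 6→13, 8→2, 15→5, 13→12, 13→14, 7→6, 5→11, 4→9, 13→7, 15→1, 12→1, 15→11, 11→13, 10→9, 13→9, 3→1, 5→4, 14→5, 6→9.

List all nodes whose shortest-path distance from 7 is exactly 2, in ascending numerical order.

1, 2, 4, 5, 10, 13

Level 0: 7
Level 1: 3, 6, 9, 12
Level 2: 1, 2, 4, 5, 10, 13
Level 3: 8, 11, 14, 15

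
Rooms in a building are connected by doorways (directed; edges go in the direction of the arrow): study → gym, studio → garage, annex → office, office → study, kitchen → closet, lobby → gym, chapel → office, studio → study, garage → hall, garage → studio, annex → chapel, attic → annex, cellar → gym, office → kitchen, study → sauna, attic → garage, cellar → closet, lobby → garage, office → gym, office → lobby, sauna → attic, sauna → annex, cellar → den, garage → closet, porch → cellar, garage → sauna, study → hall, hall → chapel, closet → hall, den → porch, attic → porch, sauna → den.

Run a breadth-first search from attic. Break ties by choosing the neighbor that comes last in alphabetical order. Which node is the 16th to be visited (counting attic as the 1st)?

Visit attic; enqueue porch, garage, annex → queue [porch, garage, annex]
Visit porch; enqueue cellar → queue [garage, annex, cellar]
Visit garage; enqueue studio, sauna, hall, closet → queue [annex, cellar, studio, sauna, hall, closet]
Visit annex; enqueue office, chapel → queue [cellar, studio, sauna, hall, closet, office, chapel]
Visit cellar; enqueue gym, den → queue [studio, sauna, hall, closet, office, chapel, gym, den]
Visit studio; enqueue study → queue [sauna, hall, closet, office, chapel, gym, den, study]
Visit sauna → queue [hall, closet, office, chapel, gym, den, study]
Visit hall → queue [closet, office, chapel, gym, den, study]
Visit closet → queue [office, chapel, gym, den, study]
Visit office; enqueue lobby, kitchen → queue [chapel, gym, den, study, lobby, kitchen]
Visit chapel → queue [gym, den, study, lobby, kitchen]
Visit gym → queue [den, study, lobby, kitchen]
Visit den → queue [study, lobby, kitchen]
Visit study → queue [lobby, kitchen]
Visit lobby → queue [kitchen]
Visit kitchen → queue []

Visit order: attic, porch, garage, annex, cellar, studio, sauna, hall, closet, office, chapel, gym, den, study, lobby, kitchen

kitchen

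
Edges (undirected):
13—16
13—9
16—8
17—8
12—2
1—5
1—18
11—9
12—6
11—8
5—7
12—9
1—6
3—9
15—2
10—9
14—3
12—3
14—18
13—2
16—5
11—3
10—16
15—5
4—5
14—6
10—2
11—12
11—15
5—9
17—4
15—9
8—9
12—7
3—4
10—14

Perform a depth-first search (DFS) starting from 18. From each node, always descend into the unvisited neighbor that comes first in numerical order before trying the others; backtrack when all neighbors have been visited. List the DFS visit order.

Visit 18
18 → 1
1 → 5
5 → 4
4 → 3
3 → 9
9 → 8
8 → 11
11 → 12
12 → 2
2 → 10
10 → 14
14 → 6
10 → 16
16 → 13
2 → 15
12 → 7
8 → 17

18, 1, 5, 4, 3, 9, 8, 11, 12, 2, 10, 14, 6, 16, 13, 15, 7, 17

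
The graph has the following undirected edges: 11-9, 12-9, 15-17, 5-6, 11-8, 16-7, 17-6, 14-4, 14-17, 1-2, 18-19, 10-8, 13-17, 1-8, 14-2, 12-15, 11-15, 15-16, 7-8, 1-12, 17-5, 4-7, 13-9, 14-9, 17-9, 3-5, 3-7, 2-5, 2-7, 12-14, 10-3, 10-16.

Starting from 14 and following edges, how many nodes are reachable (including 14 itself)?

17

BFS from 14 visits: 14, 2, 4, 9, 12, 17, 1, 5, 7, 11, 13, 15, 6, 8, 3, 16, 10
Reachable nodes: 17 of 19 total.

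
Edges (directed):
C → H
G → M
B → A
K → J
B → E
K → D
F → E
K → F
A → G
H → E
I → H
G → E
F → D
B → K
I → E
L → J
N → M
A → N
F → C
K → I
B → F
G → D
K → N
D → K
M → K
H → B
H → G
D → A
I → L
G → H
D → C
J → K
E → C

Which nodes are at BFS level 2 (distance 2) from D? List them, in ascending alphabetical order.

F, G, H, I, J, N

Level 0: D
Level 1: A, C, K
Level 2: F, G, H, I, J, N
Level 3: B, E, L, M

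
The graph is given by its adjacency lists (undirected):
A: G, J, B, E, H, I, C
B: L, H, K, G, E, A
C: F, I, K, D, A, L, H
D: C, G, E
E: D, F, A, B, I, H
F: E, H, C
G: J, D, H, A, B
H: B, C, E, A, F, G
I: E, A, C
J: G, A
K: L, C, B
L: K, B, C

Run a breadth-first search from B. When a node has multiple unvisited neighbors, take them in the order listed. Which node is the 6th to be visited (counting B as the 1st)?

Visit B; enqueue L, H, K, G, E, A → queue [L, H, K, G, E, A]
Visit L; enqueue C → queue [H, K, G, E, A, C]
Visit H; enqueue F → queue [K, G, E, A, C, F]
Visit K → queue [G, E, A, C, F]
Visit G; enqueue J, D → queue [E, A, C, F, J, D]
Visit E; enqueue I → queue [A, C, F, J, D, I]
Visit A → queue [C, F, J, D, I]
Visit C → queue [F, J, D, I]
Visit F → queue [J, D, I]
Visit J → queue [D, I]
Visit D → queue [I]
Visit I → queue []

Visit order: B, L, H, K, G, E, A, C, F, J, D, I

E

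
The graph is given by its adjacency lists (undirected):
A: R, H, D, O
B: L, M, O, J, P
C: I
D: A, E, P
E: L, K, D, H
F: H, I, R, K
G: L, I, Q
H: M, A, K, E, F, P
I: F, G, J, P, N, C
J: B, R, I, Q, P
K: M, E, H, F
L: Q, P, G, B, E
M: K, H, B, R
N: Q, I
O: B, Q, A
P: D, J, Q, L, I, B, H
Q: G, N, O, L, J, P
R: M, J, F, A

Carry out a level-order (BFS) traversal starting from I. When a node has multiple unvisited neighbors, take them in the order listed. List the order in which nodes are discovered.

I → F → G → J → P → N → C → H → R → K → L → Q → B → D → M → A → E → O

Visit I; enqueue F, G, J, P, N, C → queue [F, G, J, P, N, C]
Visit F; enqueue H, R, K → queue [G, J, P, N, C, H, R, K]
Visit G; enqueue L, Q → queue [J, P, N, C, H, R, K, L, Q]
Visit J; enqueue B → queue [P, N, C, H, R, K, L, Q, B]
Visit P; enqueue D → queue [N, C, H, R, K, L, Q, B, D]
Visit N → queue [C, H, R, K, L, Q, B, D]
Visit C → queue [H, R, K, L, Q, B, D]
Visit H; enqueue M, A, E → queue [R, K, L, Q, B, D, M, A, E]
Visit R → queue [K, L, Q, B, D, M, A, E]
Visit K → queue [L, Q, B, D, M, A, E]
Visit L → queue [Q, B, D, M, A, E]
Visit Q; enqueue O → queue [B, D, M, A, E, O]
Visit B → queue [D, M, A, E, O]
Visit D → queue [M, A, E, O]
Visit M → queue [A, E, O]
Visit A → queue [E, O]
Visit E → queue [O]
Visit O → queue []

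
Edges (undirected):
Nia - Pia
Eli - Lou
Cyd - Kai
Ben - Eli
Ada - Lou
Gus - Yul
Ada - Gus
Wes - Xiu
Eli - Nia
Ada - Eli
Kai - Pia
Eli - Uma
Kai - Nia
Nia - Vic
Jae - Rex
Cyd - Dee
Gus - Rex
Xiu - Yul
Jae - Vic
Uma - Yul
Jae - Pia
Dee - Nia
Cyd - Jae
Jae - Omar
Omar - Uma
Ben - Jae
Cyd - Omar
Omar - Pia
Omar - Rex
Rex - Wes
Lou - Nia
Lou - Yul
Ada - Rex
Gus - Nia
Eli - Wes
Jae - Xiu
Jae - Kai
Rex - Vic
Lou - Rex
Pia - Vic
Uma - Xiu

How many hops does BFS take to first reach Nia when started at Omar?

Level 0: Omar
Level 1: Cyd, Jae, Pia, Rex, Uma
Level 2: Ada, Ben, Dee, Eli, Gus, Kai, Lou, Nia, Vic, Wes, Xiu, Yul
Nia first appears at level 2.

2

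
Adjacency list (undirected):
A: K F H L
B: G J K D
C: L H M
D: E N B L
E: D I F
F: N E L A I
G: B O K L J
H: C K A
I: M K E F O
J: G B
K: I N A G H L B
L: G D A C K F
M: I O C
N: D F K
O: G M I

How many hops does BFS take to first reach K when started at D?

2

Level 0: D
Level 1: B, E, L, N
Level 2: A, C, F, G, I, J, K
Level 3: H, M, O
K first appears at level 2.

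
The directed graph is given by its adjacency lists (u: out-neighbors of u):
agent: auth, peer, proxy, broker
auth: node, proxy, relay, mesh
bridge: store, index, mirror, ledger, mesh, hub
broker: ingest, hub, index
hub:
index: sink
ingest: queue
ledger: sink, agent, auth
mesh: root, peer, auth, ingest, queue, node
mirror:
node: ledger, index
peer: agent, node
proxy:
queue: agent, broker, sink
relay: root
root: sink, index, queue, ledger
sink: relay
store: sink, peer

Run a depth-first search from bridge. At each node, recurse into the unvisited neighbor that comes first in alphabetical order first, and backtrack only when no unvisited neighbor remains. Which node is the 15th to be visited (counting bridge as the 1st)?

peer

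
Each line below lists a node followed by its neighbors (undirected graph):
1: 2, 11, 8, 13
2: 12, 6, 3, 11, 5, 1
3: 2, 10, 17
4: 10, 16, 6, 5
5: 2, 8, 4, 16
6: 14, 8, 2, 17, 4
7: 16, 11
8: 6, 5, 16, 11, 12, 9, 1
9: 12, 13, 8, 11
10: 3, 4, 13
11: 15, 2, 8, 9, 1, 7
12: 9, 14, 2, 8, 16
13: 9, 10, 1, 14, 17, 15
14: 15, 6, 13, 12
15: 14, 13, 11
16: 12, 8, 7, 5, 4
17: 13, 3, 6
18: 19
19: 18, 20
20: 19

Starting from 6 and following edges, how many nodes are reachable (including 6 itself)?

17

BFS from 6 visits: 6, 2, 4, 8, 14, 17, 1, 3, 5, 11, 12, 10, 16, 9, 13, 15, 7
Reachable nodes: 17 of 20 total.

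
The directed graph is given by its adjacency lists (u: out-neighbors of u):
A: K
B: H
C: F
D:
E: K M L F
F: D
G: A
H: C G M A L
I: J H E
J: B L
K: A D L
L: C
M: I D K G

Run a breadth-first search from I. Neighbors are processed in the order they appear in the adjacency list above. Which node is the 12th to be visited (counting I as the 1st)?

F

Visit I; enqueue J, H, E → queue [J, H, E]
Visit J; enqueue B, L → queue [H, E, B, L]
Visit H; enqueue C, G, M, A → queue [E, B, L, C, G, M, A]
Visit E; enqueue K, F → queue [B, L, C, G, M, A, K, F]
Visit B → queue [L, C, G, M, A, K, F]
Visit L → queue [C, G, M, A, K, F]
Visit C → queue [G, M, A, K, F]
Visit G → queue [M, A, K, F]
Visit M; enqueue D → queue [A, K, F, D]
Visit A → queue [K, F, D]
Visit K → queue [F, D]
Visit F → queue [D]
Visit D → queue []

Visit order: I, J, H, E, B, L, C, G, M, A, K, F, D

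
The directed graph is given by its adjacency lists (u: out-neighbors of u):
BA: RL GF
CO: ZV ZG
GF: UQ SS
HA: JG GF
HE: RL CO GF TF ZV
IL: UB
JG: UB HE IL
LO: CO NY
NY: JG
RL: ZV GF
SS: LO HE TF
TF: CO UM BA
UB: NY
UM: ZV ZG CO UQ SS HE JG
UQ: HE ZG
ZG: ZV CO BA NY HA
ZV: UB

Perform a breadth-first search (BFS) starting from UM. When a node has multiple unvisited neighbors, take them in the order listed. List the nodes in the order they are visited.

Visit UM; enqueue ZV, ZG, CO, UQ, SS, HE, JG → queue [ZV, ZG, CO, UQ, SS, HE, JG]
Visit ZV; enqueue UB → queue [ZG, CO, UQ, SS, HE, JG, UB]
Visit ZG; enqueue BA, NY, HA → queue [CO, UQ, SS, HE, JG, UB, BA, NY, HA]
Visit CO → queue [UQ, SS, HE, JG, UB, BA, NY, HA]
Visit UQ → queue [SS, HE, JG, UB, BA, NY, HA]
Visit SS; enqueue LO, TF → queue [HE, JG, UB, BA, NY, HA, LO, TF]
Visit HE; enqueue RL, GF → queue [JG, UB, BA, NY, HA, LO, TF, RL, GF]
Visit JG; enqueue IL → queue [UB, BA, NY, HA, LO, TF, RL, GF, IL]
Visit UB → queue [BA, NY, HA, LO, TF, RL, GF, IL]
Visit BA → queue [NY, HA, LO, TF, RL, GF, IL]
Visit NY → queue [HA, LO, TF, RL, GF, IL]
Visit HA → queue [LO, TF, RL, GF, IL]
Visit LO → queue [TF, RL, GF, IL]
Visit TF → queue [RL, GF, IL]
Visit RL → queue [GF, IL]
Visit GF → queue [IL]
Visit IL → queue []

UM → ZV → ZG → CO → UQ → SS → HE → JG → UB → BA → NY → HA → LO → TF → RL → GF → IL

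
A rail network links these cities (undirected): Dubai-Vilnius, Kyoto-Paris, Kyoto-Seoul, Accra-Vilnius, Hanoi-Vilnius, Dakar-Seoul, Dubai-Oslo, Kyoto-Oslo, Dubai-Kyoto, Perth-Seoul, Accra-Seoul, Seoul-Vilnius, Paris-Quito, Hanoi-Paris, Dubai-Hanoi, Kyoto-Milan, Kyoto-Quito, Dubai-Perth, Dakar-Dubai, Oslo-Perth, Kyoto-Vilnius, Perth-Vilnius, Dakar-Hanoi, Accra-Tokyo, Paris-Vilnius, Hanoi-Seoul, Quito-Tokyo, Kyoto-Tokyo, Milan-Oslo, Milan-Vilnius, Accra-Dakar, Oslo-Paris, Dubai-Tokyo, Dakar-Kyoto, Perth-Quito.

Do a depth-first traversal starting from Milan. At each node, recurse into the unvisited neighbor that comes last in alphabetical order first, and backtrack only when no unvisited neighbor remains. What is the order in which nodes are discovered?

Milan -> Vilnius -> Seoul -> Perth -> Quito -> Tokyo -> Kyoto -> Paris -> Oslo -> Dubai -> Hanoi -> Dakar -> Accra

Visit Milan
Milan → Vilnius
Vilnius → Seoul
Seoul → Perth
Perth → Quito
Quito → Tokyo
Tokyo → Kyoto
Kyoto → Paris
Paris → Oslo
Oslo → Dubai
Dubai → Hanoi
Hanoi → Dakar
Dakar → Accra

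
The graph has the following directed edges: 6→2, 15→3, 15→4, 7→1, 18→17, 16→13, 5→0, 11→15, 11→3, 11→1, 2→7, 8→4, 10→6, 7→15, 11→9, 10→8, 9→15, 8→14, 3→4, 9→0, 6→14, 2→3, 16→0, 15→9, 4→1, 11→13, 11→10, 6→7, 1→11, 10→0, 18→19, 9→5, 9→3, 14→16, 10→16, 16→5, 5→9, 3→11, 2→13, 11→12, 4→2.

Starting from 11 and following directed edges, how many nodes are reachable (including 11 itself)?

17

BFS from 11 visits: 11, 1, 3, 9, 10, 12, 13, 15, 4, 0, 5, 6, 8, 16, 2, 7, 14
Reachable nodes: 17 of 20 total.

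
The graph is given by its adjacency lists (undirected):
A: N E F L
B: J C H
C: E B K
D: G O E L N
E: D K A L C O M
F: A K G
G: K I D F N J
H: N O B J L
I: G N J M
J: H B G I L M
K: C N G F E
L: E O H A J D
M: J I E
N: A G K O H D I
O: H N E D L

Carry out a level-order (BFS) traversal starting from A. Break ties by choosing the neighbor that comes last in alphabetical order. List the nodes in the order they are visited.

Visit A; enqueue N, L, F, E → queue [N, L, F, E]
Visit N; enqueue O, K, I, H, G, D → queue [L, F, E, O, K, I, H, G, D]
Visit L; enqueue J → queue [F, E, O, K, I, H, G, D, J]
Visit F → queue [E, O, K, I, H, G, D, J]
Visit E; enqueue M, C → queue [O, K, I, H, G, D, J, M, C]
Visit O → queue [K, I, H, G, D, J, M, C]
Visit K → queue [I, H, G, D, J, M, C]
Visit I → queue [H, G, D, J, M, C]
Visit H; enqueue B → queue [G, D, J, M, C, B]
Visit G → queue [D, J, M, C, B]
Visit D → queue [J, M, C, B]
Visit J → queue [M, C, B]
Visit M → queue [C, B]
Visit C → queue [B]
Visit B → queue []

A, N, L, F, E, O, K, I, H, G, D, J, M, C, B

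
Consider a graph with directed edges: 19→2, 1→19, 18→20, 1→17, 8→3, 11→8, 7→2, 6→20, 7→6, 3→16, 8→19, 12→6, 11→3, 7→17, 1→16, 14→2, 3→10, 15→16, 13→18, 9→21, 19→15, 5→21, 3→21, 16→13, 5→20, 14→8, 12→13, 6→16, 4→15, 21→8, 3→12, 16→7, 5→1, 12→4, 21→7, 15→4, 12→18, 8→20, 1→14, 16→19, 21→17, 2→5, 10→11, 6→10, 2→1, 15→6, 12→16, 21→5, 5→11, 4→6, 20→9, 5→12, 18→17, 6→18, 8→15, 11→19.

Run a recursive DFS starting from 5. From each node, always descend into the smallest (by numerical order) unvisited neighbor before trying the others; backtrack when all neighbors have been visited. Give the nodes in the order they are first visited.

5, 1, 14, 2, 8, 3, 10, 11, 19, 15, 4, 6, 16, 7, 17, 13, 18, 20, 9, 21, 12

Visit 5
5 → 1
1 → 14
14 → 2
14 → 8
8 → 3
3 → 10
10 → 11
11 → 19
19 → 15
15 → 4
4 → 6
6 → 16
16 → 7
7 → 17
16 → 13
13 → 18
18 → 20
20 → 9
9 → 21
3 → 12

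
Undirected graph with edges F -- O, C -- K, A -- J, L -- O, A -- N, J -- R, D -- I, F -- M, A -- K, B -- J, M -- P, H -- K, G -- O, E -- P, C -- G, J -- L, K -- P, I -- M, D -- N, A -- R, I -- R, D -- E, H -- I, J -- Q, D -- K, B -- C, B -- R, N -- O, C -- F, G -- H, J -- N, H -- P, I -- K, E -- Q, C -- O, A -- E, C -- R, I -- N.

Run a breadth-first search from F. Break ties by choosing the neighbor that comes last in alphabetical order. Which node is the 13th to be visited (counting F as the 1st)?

J

Visit F; enqueue O, M, C → queue [O, M, C]
Visit O; enqueue N, L, G → queue [M, C, N, L, G]
Visit M; enqueue P, I → queue [C, N, L, G, P, I]
Visit C; enqueue R, K, B → queue [N, L, G, P, I, R, K, B]
Visit N; enqueue J, D, A → queue [L, G, P, I, R, K, B, J, D, A]
Visit L → queue [G, P, I, R, K, B, J, D, A]
Visit G; enqueue H → queue [P, I, R, K, B, J, D, A, H]
Visit P; enqueue E → queue [I, R, K, B, J, D, A, H, E]
Visit I → queue [R, K, B, J, D, A, H, E]
Visit R → queue [K, B, J, D, A, H, E]
Visit K → queue [B, J, D, A, H, E]
Visit B → queue [J, D, A, H, E]
Visit J; enqueue Q → queue [D, A, H, E, Q]
Visit D → queue [A, H, E, Q]
Visit A → queue [H, E, Q]
Visit H → queue [E, Q]
Visit E → queue [Q]
Visit Q → queue []

Visit order: F, O, M, C, N, L, G, P, I, R, K, B, J, D, A, H, E, Q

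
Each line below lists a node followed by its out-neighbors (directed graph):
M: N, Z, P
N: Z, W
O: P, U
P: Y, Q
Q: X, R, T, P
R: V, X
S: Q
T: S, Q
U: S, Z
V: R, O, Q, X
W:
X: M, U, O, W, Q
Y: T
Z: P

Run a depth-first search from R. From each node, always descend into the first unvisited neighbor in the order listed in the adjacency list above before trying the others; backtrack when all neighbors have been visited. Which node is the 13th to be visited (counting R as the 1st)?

Visit R
R → V
V → O
O → P
P → Y
Y → T
T → S
S → Q
Q → X
X → M
M → N
N → Z
N → W
X → U

Visit order: R, V, O, P, Y, T, S, Q, X, M, N, Z, W, U

W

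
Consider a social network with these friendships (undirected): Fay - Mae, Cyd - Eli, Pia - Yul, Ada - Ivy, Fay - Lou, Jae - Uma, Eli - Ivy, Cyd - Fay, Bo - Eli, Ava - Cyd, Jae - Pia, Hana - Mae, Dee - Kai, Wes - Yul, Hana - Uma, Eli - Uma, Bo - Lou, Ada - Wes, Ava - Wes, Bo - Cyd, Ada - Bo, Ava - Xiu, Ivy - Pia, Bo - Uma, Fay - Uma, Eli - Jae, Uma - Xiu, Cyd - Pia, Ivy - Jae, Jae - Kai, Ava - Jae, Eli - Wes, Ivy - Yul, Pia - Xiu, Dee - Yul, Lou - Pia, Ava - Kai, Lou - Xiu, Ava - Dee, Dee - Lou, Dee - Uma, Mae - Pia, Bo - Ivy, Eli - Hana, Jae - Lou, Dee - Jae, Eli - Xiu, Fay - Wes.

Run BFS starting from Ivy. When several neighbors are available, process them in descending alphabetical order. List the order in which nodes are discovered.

Visit Ivy; enqueue Yul, Pia, Jae, Eli, Bo, Ada → queue [Yul, Pia, Jae, Eli, Bo, Ada]
Visit Yul; enqueue Wes, Dee → queue [Pia, Jae, Eli, Bo, Ada, Wes, Dee]
Visit Pia; enqueue Xiu, Mae, Lou, Cyd → queue [Jae, Eli, Bo, Ada, Wes, Dee, Xiu, Mae, Lou, Cyd]
Visit Jae; enqueue Uma, Kai, Ava → queue [Eli, Bo, Ada, Wes, Dee, Xiu, Mae, Lou, Cyd, Uma, Kai, Ava]
Visit Eli; enqueue Hana → queue [Bo, Ada, Wes, Dee, Xiu, Mae, Lou, Cyd, Uma, Kai, Ava, Hana]
Visit Bo → queue [Ada, Wes, Dee, Xiu, Mae, Lou, Cyd, Uma, Kai, Ava, Hana]
Visit Ada → queue [Wes, Dee, Xiu, Mae, Lou, Cyd, Uma, Kai, Ava, Hana]
Visit Wes; enqueue Fay → queue [Dee, Xiu, Mae, Lou, Cyd, Uma, Kai, Ava, Hana, Fay]
Visit Dee → queue [Xiu, Mae, Lou, Cyd, Uma, Kai, Ava, Hana, Fay]
Visit Xiu → queue [Mae, Lou, Cyd, Uma, Kai, Ava, Hana, Fay]
Visit Mae → queue [Lou, Cyd, Uma, Kai, Ava, Hana, Fay]
Visit Lou → queue [Cyd, Uma, Kai, Ava, Hana, Fay]
Visit Cyd → queue [Uma, Kai, Ava, Hana, Fay]
Visit Uma → queue [Kai, Ava, Hana, Fay]
Visit Kai → queue [Ava, Hana, Fay]
Visit Ava → queue [Hana, Fay]
Visit Hana → queue [Fay]
Visit Fay → queue []

Ivy → Yul → Pia → Jae → Eli → Bo → Ada → Wes → Dee → Xiu → Mae → Lou → Cyd → Uma → Kai → Ava → Hana → Fay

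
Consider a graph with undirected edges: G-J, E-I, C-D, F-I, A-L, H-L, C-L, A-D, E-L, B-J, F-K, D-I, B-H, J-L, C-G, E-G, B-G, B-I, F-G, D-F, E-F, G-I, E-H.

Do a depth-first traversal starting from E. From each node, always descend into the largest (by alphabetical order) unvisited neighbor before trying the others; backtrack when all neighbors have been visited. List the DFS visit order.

Visit E
E → L
L → J
J → G
G → I
I → F
F → K
F → D
D → C
D → A
I → B
B → H

E, L, J, G, I, F, K, D, C, A, B, H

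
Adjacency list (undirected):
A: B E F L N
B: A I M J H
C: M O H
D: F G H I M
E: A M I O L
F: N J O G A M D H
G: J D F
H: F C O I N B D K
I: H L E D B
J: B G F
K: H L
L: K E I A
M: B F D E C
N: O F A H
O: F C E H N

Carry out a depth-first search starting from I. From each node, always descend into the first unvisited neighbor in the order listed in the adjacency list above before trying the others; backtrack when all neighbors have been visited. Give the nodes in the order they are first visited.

I H F N O C M B A E L K J G D

Visit I
I → H
H → F
F → N
N → O
O → C
C → M
M → B
B → A
A → E
E → L
L → K
B → J
J → G
G → D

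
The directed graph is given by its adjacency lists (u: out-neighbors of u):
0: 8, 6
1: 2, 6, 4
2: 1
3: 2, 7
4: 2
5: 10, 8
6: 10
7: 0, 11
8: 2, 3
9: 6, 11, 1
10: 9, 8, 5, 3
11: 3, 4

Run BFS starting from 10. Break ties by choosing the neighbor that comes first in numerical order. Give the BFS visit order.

Visit 10; enqueue 3, 5, 8, 9 → queue [3, 5, 8, 9]
Visit 3; enqueue 2, 7 → queue [5, 8, 9, 2, 7]
Visit 5 → queue [8, 9, 2, 7]
Visit 8 → queue [9, 2, 7]
Visit 9; enqueue 1, 6, 11 → queue [2, 7, 1, 6, 11]
Visit 2 → queue [7, 1, 6, 11]
Visit 7; enqueue 0 → queue [1, 6, 11, 0]
Visit 1; enqueue 4 → queue [6, 11, 0, 4]
Visit 6 → queue [11, 0, 4]
Visit 11 → queue [0, 4]
Visit 0 → queue [4]
Visit 4 → queue []

10, 3, 5, 8, 9, 2, 7, 1, 6, 11, 0, 4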